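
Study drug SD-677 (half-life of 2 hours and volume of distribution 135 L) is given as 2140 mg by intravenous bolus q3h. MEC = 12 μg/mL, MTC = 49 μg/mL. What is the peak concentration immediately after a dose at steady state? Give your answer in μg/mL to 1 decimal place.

24.5 μg/mL

k = ln2/t½ = ln2/2 ≈ 0.346574 h⁻¹; fraction remaining f = e^(−kτ) = e^(−0.346574×3) ≈ 0.3536.
At steady state, accumulation factor R = 1/(1 − e^(−kτ)) ≈ 1.5470.
Each bolus raises the concentration by D/Vd = 2140/135 ≈ 15.852 μg/mL.
Steady-state peak Cmax,ss = C₀·R ≈ 15.852 × 1.5470 ≈ 24.523 μg/mL.
Peak 24.5 μg/mL vs MTC 49 μg/mL: below toxic threshold.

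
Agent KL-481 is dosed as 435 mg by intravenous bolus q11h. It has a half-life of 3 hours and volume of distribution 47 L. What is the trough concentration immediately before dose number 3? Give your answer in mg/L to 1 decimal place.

f = (1/2)^(τ/t½) = (1/2)^(11/3) ≈ 0.0787.
C₀ = D/Vd = 435/47 ≈ 9.255 mg/L.
Before the 3rd dose, 2 doses have been given. Superposition: Cmin = C₀·(f + f²).
≈ 9.255 × (0.0787 + 0.0062) ≈ 9.255 × 0.0849 ≈ 0.786 mg/L.

0.8 mg/L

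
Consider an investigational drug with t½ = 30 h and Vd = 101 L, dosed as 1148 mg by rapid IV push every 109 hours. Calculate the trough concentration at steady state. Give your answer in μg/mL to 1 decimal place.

1.0 μg/mL

k = ln2/t½ = ln2/30 ≈ 0.023105 h⁻¹; fraction remaining f = e^(−kτ) = e^(−0.023105×109) ≈ 0.0806.
Single-dose peak C₀ = D/Vd = 1148/101 ≈ 11.366 μg/mL.
Steady-state trough Cmin,ss = C₀·f/(1−f) ≈ 11.366 × 0.0806/0.9194 ≈ 0.996 μg/mL.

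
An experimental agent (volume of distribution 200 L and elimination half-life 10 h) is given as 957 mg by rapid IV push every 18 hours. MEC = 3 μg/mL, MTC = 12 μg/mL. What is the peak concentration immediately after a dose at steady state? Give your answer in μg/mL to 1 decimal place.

6.7 μg/mL

τ/t½ = 18/10 ≈ 1.8, so fraction remaining f = (1/2)^(18/10) ≈ 0.2872.
Accumulation ratio R = 1/(1 − f) ≈ 1/0.7128 ≈ 1.4029.
Each bolus raises the concentration by D/Vd = 957/200 ≈ 4.785 μg/mL.
Steady-state peak Cmax,ss = C₀·R ≈ 4.785 × 1.4029 ≈ 6.713 μg/mL.
Peak 6.7 μg/mL vs MTC 12 μg/mL: below toxic threshold.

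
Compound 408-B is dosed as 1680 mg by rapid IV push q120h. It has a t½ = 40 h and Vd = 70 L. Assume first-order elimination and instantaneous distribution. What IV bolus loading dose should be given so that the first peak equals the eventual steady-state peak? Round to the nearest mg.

1920 mg

f = (1/2)^(120/40) ≈ 0.125000; accumulation ratio R = 1/(1−f) ≈ 1.14286.
Loading dose to hit Cmax,ss on first dose: D_load = D_maint·R ≈ 1680 × 1.14286 ≈ 1920.00 mg.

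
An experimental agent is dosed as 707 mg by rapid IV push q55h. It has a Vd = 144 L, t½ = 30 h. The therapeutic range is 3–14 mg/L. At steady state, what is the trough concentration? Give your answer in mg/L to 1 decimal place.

1.9 mg/L

Over one 55-h interval, 55/30 ≈ 1.8333 half-lives elapse, leaving f ≈ 0.2806 of each dose.
Single-dose peak C₀ = D/Vd = 707/144 ≈ 4.910 mg/L.
Steady-state trough Cmin,ss = C₀·f/(1−f) ≈ 4.910 × 0.2806/0.7194 ≈ 1.915 mg/L.
Trough 1.9 mg/L vs MEC 3 mg/L: subtherapeutic.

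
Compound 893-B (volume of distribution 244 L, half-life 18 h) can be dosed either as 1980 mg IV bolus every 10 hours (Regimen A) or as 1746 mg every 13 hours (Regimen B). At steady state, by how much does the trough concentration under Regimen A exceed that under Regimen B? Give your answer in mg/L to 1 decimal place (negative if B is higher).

6.3 mg/L

Regimen A: f = (1/2)^(10/18) ≈ 0.6804; Cmin,ss = (1980/244)·f/(1−f) ≈ 17.276 mg/L.
Regimen B: f = (1/2)^(13/18) ≈ 0.6062; Cmin,ss = (1746/244)·f/(1−f) ≈ 11.015 mg/L.
Difference ≈ 17.276 − 11.015 ≈ 6.261 mg/L.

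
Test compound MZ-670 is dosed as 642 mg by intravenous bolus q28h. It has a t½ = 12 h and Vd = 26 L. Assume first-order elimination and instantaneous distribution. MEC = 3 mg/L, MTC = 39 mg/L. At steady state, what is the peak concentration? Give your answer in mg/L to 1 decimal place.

30.8 mg/L

τ/t½ = 28/12 ≈ 2.3333, so fraction remaining f = (1/2)^(28/12) ≈ 0.1984.
Accumulation ratio R = 1/(1 − f) ≈ 1/0.8016 ≈ 1.2475.
Single-dose peak C₀ = D/Vd = 642/26 ≈ 24.692 mg/L.
Steady-state peak Cmax,ss = C₀·R ≈ 24.692 × 1.2475 ≈ 30.803 mg/L.
Peak 30.8 mg/L vs MTC 39 mg/L: below toxic threshold.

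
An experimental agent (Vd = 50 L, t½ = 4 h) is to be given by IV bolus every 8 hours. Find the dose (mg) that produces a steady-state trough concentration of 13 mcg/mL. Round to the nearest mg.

τ/t½ = 8/4 ≈ 2, so f = (1/2)^(8/4) ≈ 0.250000.
Cmin,ss = (D/Vd)·f/(1−f), so D = Cmin,ss·Vd·(1−f)/f.
D = 13 × 50 × (1−f)/f ≈ 13 × 50 × 3.00000 ≈ 1950.00 mg.

1950 mg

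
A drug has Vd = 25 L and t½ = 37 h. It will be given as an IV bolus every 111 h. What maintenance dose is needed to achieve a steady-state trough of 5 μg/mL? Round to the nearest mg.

875 mg

τ/t½ = 111/37 ≈ 3, so f = (1/2)^(111/37) ≈ 0.125000.
Cmin,ss = (D/Vd)·f/(1−f), so D = Cmin,ss·Vd·(1−f)/f.
D = 5 × 25 × (1−f)/f ≈ 5 × 25 × 7.00000 ≈ 875.00 mg.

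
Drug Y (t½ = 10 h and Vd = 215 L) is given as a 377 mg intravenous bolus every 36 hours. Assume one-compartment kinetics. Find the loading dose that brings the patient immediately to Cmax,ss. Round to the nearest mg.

411 mg

f = (1/2)^(36/10) ≈ 0.082469; accumulation ratio R = 1/(1−f) ≈ 1.08988.
Loading dose to hit Cmax,ss on first dose: D_load = D_maint·R ≈ 377 × 1.08988 ≈ 410.88 mg.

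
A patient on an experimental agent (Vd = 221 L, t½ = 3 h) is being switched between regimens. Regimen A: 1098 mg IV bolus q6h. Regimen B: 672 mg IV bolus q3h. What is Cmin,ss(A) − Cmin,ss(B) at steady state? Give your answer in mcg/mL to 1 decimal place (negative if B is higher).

Regimen A: f = (1/2)^(6/3) ≈ 0.2500; Cmin,ss = (1098/221)·f/(1−f) ≈ 1.656 mcg/mL.
Regimen B: f = (1/2)^(3/3) ≈ 0.5000; Cmin,ss = (672/221)·f/(1−f) ≈ 3.041 mcg/mL.
Difference ≈ 1.656 − 3.041 ≈ -1.385 mcg/mL.

-1.4 mcg/mL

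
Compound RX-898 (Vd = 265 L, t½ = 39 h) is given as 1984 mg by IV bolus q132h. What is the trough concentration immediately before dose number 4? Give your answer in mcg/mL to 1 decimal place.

0.8 mcg/mL

f = (1/2)^(τ/t½) = (1/2)^(132/39) ≈ 0.0957.
C₀ = D/Vd = 1984/265 ≈ 7.487 mcg/mL.
Before the 4th dose, 3 doses have been given. Superposition: Cmin = C₀·(f + f² + … + f^3).
≈ 7.487 × (0.0957 + 0.0092 + 0.0009) ≈ 7.487 × 0.1058 ≈ 0.792 mcg/mL.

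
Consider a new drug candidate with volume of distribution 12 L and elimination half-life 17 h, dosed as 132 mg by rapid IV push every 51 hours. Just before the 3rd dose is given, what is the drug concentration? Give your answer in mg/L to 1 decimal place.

f = (1/2)^(τ/t½) = (1/2)^(51/17) ≈ 0.1250.
C₀ = D/Vd = 132/12 ≈ 11.000 mg/L.
Before the 3rd dose, 2 doses have been given. Superposition: Cmin = C₀·(f + f²).
≈ 11.000 × (0.1250 + 0.0156) ≈ 11.000 × 0.1406 ≈ 1.547 mg/L.

1.5 mg/L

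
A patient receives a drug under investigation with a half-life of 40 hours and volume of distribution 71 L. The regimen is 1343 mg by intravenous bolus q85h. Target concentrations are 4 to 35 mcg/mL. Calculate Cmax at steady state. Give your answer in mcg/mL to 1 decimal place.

τ/t½ = 85/40 ≈ 2.125, so fraction remaining f = (1/2)^(85/40) ≈ 0.2293.
At steady state, accumulation factor R = 1/(1 − e^(−kτ)) ≈ 1.2975.
Single-dose peak C₀ = D/Vd = 1343/71 ≈ 18.915 mcg/mL.
Steady-state peak Cmax,ss = C₀·R ≈ 18.915 × 1.2975 ≈ 24.542 mcg/mL.
Peak 24.5 mcg/mL vs MTC 35 mcg/mL: below toxic threshold.

24.5 mcg/mL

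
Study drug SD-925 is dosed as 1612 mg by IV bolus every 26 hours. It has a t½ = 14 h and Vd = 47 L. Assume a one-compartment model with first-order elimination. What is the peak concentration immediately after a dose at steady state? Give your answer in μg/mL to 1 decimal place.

Over one 26-h interval, 26/14 ≈ 1.8571 half-lives elapse, leaving f ≈ 0.2760 of each dose.
At steady state, accumulation factor R = 1/(1 − e^(−kτ)) ≈ 1.3812.
Single-dose peak C₀ = D/Vd = 1612/47 ≈ 34.298 μg/mL.
Steady-state peak Cmax,ss = C₀·R ≈ 34.298 × 1.3812 ≈ 47.372 μg/mL.

47.4 μg/mL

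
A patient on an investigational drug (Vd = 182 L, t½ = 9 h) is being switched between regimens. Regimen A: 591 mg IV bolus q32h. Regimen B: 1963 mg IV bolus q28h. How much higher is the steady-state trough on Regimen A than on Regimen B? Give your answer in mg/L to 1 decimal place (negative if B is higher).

-1.1 mg/L

Regimen A: f = (1/2)^(32/9) ≈ 0.0850; Cmin,ss = (591/182)·f/(1−f) ≈ 0.302 mg/L.
Regimen B: f = (1/2)^(28/9) ≈ 0.1157; Cmin,ss = (1963/182)·f/(1−f) ≈ 1.411 mg/L.
Difference ≈ 0.302 − 1.411 ≈ -1.109 mg/L.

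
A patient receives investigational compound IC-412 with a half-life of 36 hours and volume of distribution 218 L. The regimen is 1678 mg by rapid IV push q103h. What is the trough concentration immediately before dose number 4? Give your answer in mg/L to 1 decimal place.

1.2 mg/L

f = (1/2)^(τ/t½) = (1/2)^(103/36) ≈ 0.1376.
C₀ = D/Vd = 1678/218 ≈ 7.697 mg/L.
Before the 4th dose, 3 doses have been given. Superposition: Cmin = C₀·(f + f² + … + f^3).
≈ 7.697 × (0.1376 + 0.0189 + 0.0026) ≈ 7.697 × 0.1591 ≈ 1.225 mg/L.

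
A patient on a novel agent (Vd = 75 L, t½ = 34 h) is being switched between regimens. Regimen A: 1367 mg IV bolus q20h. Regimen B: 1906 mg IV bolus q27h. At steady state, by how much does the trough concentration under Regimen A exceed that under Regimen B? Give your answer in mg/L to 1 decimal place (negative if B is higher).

1.6 mg/L

Regimen A: f = (1/2)^(20/34) ≈ 0.6652; Cmin,ss = (1367/75)·f/(1−f) ≈ 36.214 mg/L.
Regimen B: f = (1/2)^(27/34) ≈ 0.5767; Cmin,ss = (1906/75)·f/(1−f) ≈ 34.623 mg/L.
Difference ≈ 36.214 − 34.623 ≈ 1.591 mg/L.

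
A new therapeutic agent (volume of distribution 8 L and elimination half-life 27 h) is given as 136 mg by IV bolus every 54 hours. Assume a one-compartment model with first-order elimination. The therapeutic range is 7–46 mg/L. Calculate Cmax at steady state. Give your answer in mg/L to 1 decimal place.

22.7 mg/L

τ = 54 h = 2 half-lives, so f = (1/2)^2 = 0.25.
At steady state, R = 1/(1 − 0.25) = 4/3.
Single-dose peak C₀ = D/Vd = 136/8 = 17 mg/L.
Steady-state peak Cmax,ss = C₀·R = 17 × 4/3 ≈ 22.667 mg/L.
Peak 22.7 mg/L vs MTC 46 mg/L: below toxic threshold.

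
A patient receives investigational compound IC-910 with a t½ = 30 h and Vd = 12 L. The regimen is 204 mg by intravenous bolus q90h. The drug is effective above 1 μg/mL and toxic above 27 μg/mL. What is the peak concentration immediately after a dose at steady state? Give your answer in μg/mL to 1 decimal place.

19.4 μg/mL

The dosing interval is 3 half-lives, so f = 2^(−3) = 0.125.
At steady state, R = 1/(1 − 0.125) = 8/7.
Single-dose peak C₀ = D/Vd = 204/12 = 17 μg/mL.
Steady-state peak Cmax,ss = C₀·R = 17 × 8/7 ≈ 19.429 μg/mL.
Peak 19.4 μg/mL vs MTC 27 μg/mL: below toxic threshold.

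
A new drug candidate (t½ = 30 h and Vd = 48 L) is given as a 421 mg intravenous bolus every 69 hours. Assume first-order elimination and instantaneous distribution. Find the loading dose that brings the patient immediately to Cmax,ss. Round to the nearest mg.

f = (1/2)^(69/30) ≈ 0.203063; accumulation ratio R = 1/(1−f) ≈ 1.25480.
Loading dose to hit Cmax,ss on first dose: D_load = D_maint·R ≈ 421 × 1.25480 ≈ 528.27 mg.

528 mg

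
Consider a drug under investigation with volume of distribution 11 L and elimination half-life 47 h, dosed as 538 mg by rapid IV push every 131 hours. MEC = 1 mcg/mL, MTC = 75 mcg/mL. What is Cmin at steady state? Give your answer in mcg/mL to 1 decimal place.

8.3 mcg/mL

k = ln2/t½ = ln2/47 ≈ 0.014748 h⁻¹; fraction remaining f = e^(−kτ) = e^(−0.014748×131) ≈ 0.1449.
Single-dose peak C₀ = D/Vd = 538/11 ≈ 48.909 mcg/mL.
Steady-state trough Cmin,ss = C₀·f/(1−f) ≈ 48.909 × 0.1449/0.8551 ≈ 8.288 mcg/mL.
Trough 8.3 mcg/mL vs MEC 1 mcg/mL: adequate.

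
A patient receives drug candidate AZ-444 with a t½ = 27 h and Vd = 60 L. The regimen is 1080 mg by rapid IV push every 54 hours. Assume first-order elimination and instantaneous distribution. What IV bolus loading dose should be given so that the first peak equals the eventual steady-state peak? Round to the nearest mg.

f = (1/2)^(54/27) ≈ 0.250000; accumulation ratio R = 1/(1−f) ≈ 1.33333.
Loading dose to hit Cmax,ss on first dose: D_load = D_maint·R ≈ 1080 × 1.33333 ≈ 1440.00 mg.

1440 mg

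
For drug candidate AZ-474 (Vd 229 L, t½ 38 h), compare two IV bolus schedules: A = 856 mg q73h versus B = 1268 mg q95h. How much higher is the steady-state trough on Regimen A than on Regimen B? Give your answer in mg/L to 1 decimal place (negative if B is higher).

0.2 mg/L

Regimen A: f = (1/2)^(73/38) ≈ 0.2641; Cmin,ss = (856/229)·f/(1−f) ≈ 1.341 mg/L.
Regimen B: f = (1/2)^(95/38) ≈ 0.1768; Cmin,ss = (1268/229)·f/(1−f) ≈ 1.189 mg/L.
Difference ≈ 1.341 − 1.189 ≈ 0.152 mg/L.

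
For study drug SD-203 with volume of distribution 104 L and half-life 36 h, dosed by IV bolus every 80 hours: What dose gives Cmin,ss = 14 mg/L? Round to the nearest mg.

τ/t½ = 80/36 ≈ 2.2222, so f = (1/2)^(80/36) ≈ 0.214311.
Cmin,ss = (D/Vd)·f/(1−f), so D = Cmin,ss·Vd·(1−f)/f.
D = 14 × 104 × (1−f)/f ≈ 14 × 104 × 3.66612 ≈ 5337.87 mg.

5338 mg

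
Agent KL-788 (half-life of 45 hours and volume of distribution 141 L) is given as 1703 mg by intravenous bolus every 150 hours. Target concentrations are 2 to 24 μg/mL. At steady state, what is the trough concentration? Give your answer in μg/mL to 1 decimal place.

τ/t½ = 150/45 ≈ 3.3333, so fraction remaining f = (1/2)^(150/45) ≈ 0.0992.
Single-dose peak C₀ = D/Vd = 1703/141 ≈ 12.078 μg/mL.
Steady-state trough Cmin,ss = C₀·f/(1−f) ≈ 12.078 × 0.0992/0.9008 ≈ 1.330 μg/mL.
Trough 1.3 μg/mL vs MEC 2 μg/mL: subtherapeutic.

1.3 μg/mL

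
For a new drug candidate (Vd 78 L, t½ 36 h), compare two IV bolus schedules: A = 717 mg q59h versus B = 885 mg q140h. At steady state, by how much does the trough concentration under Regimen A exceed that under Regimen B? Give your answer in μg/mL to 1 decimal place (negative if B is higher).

3.5 μg/mL

Regimen A: f = (1/2)^(59/36) ≈ 0.3211; Cmin,ss = (717/78)·f/(1−f) ≈ 4.348 μg/mL.
Regimen B: f = (1/2)^(140/36) ≈ 0.0675; Cmin,ss = (885/78)·f/(1−f) ≈ 0.821 μg/mL.
Difference ≈ 4.348 − 0.821 ≈ 3.527 μg/mL.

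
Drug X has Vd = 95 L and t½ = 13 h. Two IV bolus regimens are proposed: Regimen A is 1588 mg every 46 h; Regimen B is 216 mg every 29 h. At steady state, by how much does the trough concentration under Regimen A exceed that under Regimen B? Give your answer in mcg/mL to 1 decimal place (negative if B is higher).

1.0 mcg/mL

Regimen A: f = (1/2)^(46/13) ≈ 0.0861; Cmin,ss = (1588/95)·f/(1−f) ≈ 1.575 mcg/mL.
Regimen B: f = (1/2)^(29/13) ≈ 0.2130; Cmin,ss = (216/95)·f/(1−f) ≈ 0.615 mcg/mL.
Difference ≈ 1.575 − 0.615 ≈ 0.960 mcg/mL.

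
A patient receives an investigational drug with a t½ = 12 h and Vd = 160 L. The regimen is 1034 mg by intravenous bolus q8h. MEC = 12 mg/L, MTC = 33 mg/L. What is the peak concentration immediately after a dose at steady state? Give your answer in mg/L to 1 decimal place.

17.5 mg/L

Over one 8-h interval, 8/12 ≈ 0.66667 half-lives elapse, leaving f ≈ 0.6300 of each dose.
Accumulation ratio R = 1/(1 − f) ≈ 1/0.3700 ≈ 2.7027.
Each bolus raises the concentration by D/Vd = 1034/160 ≈ 6.463 mg/L.
Steady-state peak Cmax,ss = C₀·R ≈ 6.463 × 2.7027 ≈ 17.468 mg/L.
Peak 17.5 mg/L vs MTC 33 mg/L: below toxic threshold.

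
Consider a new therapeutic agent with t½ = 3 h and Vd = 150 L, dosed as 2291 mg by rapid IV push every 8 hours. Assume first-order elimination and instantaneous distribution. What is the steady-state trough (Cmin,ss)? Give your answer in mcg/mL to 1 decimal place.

2.9 mcg/mL

τ/t½ = 8/3 ≈ 2.6667, so fraction remaining f = (1/2)^(8/3) ≈ 0.1575.
Accumulation ratio R = 1/(1 − f) ≈ 1/0.8425 ≈ 1.1869.
Each bolus raises the concentration by D/Vd = 2291/150 ≈ 15.273 mcg/mL.
Steady-state peak Cmax,ss = C₀·R ≈ 15.273 × 1.1869 ≈ 18.128 mcg/mL.
One interval later, Cmin,ss = Cmax,ss·e^(−kτ) ≈ 18.128 × 0.1575 ≈ 2.855 mcg/mL.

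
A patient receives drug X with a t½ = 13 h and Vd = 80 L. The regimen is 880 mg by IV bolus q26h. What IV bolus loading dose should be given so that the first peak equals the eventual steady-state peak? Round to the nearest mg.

1173 mg

f = (1/2)^(26/13) ≈ 0.250000; accumulation ratio R = 1/(1−f) ≈ 1.33333.
Loading dose to hit Cmax,ss on first dose: D_load = D_maint·R ≈ 880 × 1.33333 ≈ 1173.33 mg.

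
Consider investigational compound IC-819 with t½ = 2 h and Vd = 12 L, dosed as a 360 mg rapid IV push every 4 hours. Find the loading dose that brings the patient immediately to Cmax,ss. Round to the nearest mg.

480 mg

f = (1/2)^(4/2) ≈ 0.250000; accumulation ratio R = 1/(1−f) ≈ 1.33333.
Loading dose to hit Cmax,ss on first dose: D_load = D_maint·R ≈ 360 × 1.33333 ≈ 480.00 mg.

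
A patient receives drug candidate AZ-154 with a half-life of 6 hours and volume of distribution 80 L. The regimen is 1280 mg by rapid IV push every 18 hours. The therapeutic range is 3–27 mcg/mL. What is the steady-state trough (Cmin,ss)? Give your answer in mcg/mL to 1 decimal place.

τ = 18 h = 3 half-lives, so f = (1/2)^3 = 0.125.
Accumulation ratio R = 1/(1 − f) = 1/0.875 = 8/7.
Single-dose peak C₀ = D/Vd = 1280/80 = 16 mcg/mL.
Steady-state peak Cmax,ss = C₀·R = 16 × 8/7 ≈ 18.286 mcg/mL.
Steady-state trough Cmin,ss = Cmax,ss·f ≈ 18.286 × 0.125 ≈ 2.286 mcg/mL.
Trough 2.3 mcg/mL vs MEC 3 mcg/mL: subtherapeutic.

2.3 mcg/mL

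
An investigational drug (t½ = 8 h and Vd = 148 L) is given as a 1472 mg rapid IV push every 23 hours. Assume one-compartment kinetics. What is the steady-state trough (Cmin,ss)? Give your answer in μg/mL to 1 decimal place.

1.6 μg/mL

k = ln2/t½ = ln2/8 ≈ 0.086643 h⁻¹; fraction remaining f = e^(−kτ) = e^(−0.086643×23) ≈ 0.1363.
Single-dose peak C₀ = D/Vd = 1472/148 ≈ 9.946 μg/mL.
Steady-state trough Cmin,ss = C₀·f/(1−f) ≈ 9.946 × 0.1363/0.8637 ≈ 1.570 μg/mL.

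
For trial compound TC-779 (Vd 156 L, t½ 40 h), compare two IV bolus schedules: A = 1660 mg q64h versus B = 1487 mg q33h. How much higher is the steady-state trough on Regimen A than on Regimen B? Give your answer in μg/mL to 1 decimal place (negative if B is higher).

-7.1 μg/mL

Regimen A: f = (1/2)^(64/40) ≈ 0.3299; Cmin,ss = (1660/156)·f/(1−f) ≈ 5.239 μg/mL.
Regimen B: f = (1/2)^(33/40) ≈ 0.5645; Cmin,ss = (1487/156)·f/(1−f) ≈ 12.356 μg/mL.
Difference ≈ 5.239 − 12.356 ≈ -7.117 μg/mL.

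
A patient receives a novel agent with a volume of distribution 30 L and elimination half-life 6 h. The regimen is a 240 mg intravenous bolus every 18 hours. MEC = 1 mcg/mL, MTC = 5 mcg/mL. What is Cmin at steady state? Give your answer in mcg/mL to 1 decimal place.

1.1 mcg/mL

τ = 18 h = 3 half-lives, so f = (1/2)^3 = 0.125.
Accumulation ratio R = 1/(1 − f) = 1/0.875 = 8/7.
Single-dose peak C₀ = D/Vd = 240/30 = 8 mcg/mL.
Steady-state peak Cmax,ss = C₀·R = 8 × 8/7 ≈ 9.143 mcg/mL.
Steady-state trough Cmin,ss = Cmax,ss·f ≈ 9.143 × 0.125 ≈ 1.143 mcg/mL.
Trough 1.1 mcg/mL vs MEC 1 mcg/mL: adequate.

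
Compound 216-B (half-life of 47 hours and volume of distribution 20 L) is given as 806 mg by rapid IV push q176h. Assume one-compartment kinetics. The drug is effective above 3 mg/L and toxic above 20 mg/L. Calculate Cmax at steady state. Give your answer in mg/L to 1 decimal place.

τ/t½ = 176/47 ≈ 3.7447, so fraction remaining f = (1/2)^(176/47) ≈ 0.0746.
Accumulation ratio R = 1/(1 − f) ≈ 1/0.9254 ≈ 1.0806.
Each bolus raises the concentration by D/Vd = 806/20 ≈ 40.300 mg/L.
Cmax,ss = C₀/(1 − f) ≈ 40.300/0.9254 ≈ 43.549 mg/L.
Peak 43.5 mg/L vs MTC 20 mg/L: exceeds toxic threshold.

43.5 mg/L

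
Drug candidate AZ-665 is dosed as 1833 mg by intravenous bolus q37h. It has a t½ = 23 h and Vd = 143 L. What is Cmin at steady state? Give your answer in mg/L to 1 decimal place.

6.3 mg/L

τ/t½ = 37/23 ≈ 1.6087, so fraction remaining f = (1/2)^(37/23) ≈ 0.3279.
Each bolus raises the concentration by D/Vd = 1833/143 ≈ 12.818 mg/L.
Steady-state trough Cmin,ss = C₀·f/(1−f) ≈ 12.818 × 0.3279/0.6721 ≈ 6.254 mg/L.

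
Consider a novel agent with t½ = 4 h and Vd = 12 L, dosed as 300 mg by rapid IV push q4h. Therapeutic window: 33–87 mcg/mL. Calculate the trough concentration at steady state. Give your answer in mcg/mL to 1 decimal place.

The dosing interval is 1 half-life, so f = 2^(−1) = 0.5.
At steady state, R = 1/(1 − 0.5) = 2/1.
Single-dose peak C₀ = D/Vd = 300/12 = 25 mcg/mL.
Steady-state peak Cmax,ss = C₀·R = 25 × 2/1 ≈ 50.000 mcg/mL.
Steady-state trough Cmin,ss = Cmax,ss·f ≈ 50.000 × 0.5 ≈ 25.000 mcg/mL.
Trough 25.0 mcg/mL vs MEC 33 mcg/mL: subtherapeutic.

25.0 mcg/mL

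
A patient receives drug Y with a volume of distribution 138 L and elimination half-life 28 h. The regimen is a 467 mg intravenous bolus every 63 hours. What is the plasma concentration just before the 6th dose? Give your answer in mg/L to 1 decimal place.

0.9 mg/L

f = (1/2)^(τ/t½) = (1/2)^(63/28) ≈ 0.2102.
C₀ = D/Vd = 467/138 ≈ 3.384 mg/L.
Before the 6th dose, 5 doses have been given. Superposition: Cmin = C₀·(f + f² + … + f^5).
≈ 3.384 × (0.2102 + 0.0442 + 0.0093 + 0.0020 + 0.0004) ≈ 3.384 × 0.2661 ≈ 0.900 mg/L.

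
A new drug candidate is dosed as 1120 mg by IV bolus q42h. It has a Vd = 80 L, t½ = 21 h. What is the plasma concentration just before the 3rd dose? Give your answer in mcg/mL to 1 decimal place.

4.4 mcg/mL

f = (1/2)^(τ/t½) = (1/2)^(42/21) ≈ 0.2500.
C₀ = D/Vd = 1120/80 ≈ 14.000 mcg/mL.
Before the 3rd dose, 2 doses have been given. Superposition: Cmin = C₀·(f + f²).
≈ 14.000 × (0.2500 + 0.0625) ≈ 14.000 × 0.3125 ≈ 4.375 mcg/mL.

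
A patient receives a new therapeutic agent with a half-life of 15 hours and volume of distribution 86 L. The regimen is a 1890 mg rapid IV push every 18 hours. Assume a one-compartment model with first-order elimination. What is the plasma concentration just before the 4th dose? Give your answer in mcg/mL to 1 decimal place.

15.5 mcg/mL

f = (1/2)^(τ/t½) = (1/2)^(18/15) ≈ 0.4353.
C₀ = D/Vd = 1890/86 ≈ 21.977 mcg/mL.
Before the 4th dose, 3 doses have been given. Superposition: Cmin = C₀·(f + f² + … + f^3).
≈ 21.977 × (0.4353 + 0.1895 + 0.0825) ≈ 21.977 × 0.7073 ≈ 15.544 mcg/mL.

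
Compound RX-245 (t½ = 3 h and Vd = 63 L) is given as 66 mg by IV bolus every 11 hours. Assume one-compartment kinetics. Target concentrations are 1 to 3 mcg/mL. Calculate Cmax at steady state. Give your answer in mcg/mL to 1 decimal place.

1.1 mcg/mL

k = ln2/t½ = ln2/3 ≈ 0.231049 h⁻¹; fraction remaining f = e^(−kτ) = e^(−0.231049×11) ≈ 0.0787.
Accumulation ratio R = 1/(1 − f) ≈ 1/0.9213 ≈ 1.0854.
Single-dose peak C₀ = D/Vd = 66/63 ≈ 1.048 mcg/mL.
Cmax,ss = C₀/(1 − f) ≈ 1.048/0.9213 ≈ 1.138 mcg/mL.
Peak 1.1 mcg/mL vs MTC 3 mcg/mL: below toxic threshold.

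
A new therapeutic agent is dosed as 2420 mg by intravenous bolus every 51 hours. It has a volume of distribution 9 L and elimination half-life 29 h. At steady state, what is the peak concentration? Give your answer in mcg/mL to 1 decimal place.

381.7 mcg/mL

Over one 51-h interval, 51/29 ≈ 1.7586 half-lives elapse, leaving f ≈ 0.2955 of each dose.
Accumulation ratio R = 1/(1 − f) ≈ 1/0.7045 ≈ 1.4194.
Each bolus raises the concentration by D/Vd = 2420/9 ≈ 268.889 mcg/mL.
Steady-state peak Cmax,ss = C₀·R ≈ 268.889 × 1.4194 ≈ 381.661 mcg/mL.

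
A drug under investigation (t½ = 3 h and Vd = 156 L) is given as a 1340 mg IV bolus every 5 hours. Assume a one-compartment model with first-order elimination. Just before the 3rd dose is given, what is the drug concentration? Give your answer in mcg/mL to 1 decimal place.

3.6 mcg/mL

f = (1/2)^(τ/t½) = (1/2)^(5/3) ≈ 0.3150.
C₀ = D/Vd = 1340/156 ≈ 8.590 mcg/mL.
Before the 3rd dose, 2 doses have been given. Superposition: Cmin = C₀·(f + f²).
≈ 8.590 × (0.3150 + 0.0992) ≈ 8.590 × 0.4142 ≈ 3.558 mcg/mL.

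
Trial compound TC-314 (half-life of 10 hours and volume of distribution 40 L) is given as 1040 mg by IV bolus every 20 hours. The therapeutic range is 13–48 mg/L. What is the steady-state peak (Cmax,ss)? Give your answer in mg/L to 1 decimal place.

The dosing interval is 2 half-lives, so f = 2^(−2) = 0.25.
At steady state, R = 1/(1 − 0.25) = 4/3.
Single-dose peak C₀ = D/Vd = 1040/40 = 26 mg/L.
Steady-state peak Cmax,ss = C₀·R = 26 × 4/3 ≈ 34.667 mg/L.
Peak 34.7 mg/L vs MTC 48 mg/L: below toxic threshold.

34.7 mg/L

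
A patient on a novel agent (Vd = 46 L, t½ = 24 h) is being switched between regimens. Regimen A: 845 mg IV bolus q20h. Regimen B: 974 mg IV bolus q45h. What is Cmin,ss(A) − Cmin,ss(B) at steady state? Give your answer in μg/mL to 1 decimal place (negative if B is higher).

15.6 μg/mL

Regimen A: f = (1/2)^(20/24) ≈ 0.5612; Cmin,ss = (845/46)·f/(1−f) ≈ 23.494 μg/mL.
Regimen B: f = (1/2)^(45/24) ≈ 0.2726; Cmin,ss = (974/46)·f/(1−f) ≈ 7.935 μg/mL.
Difference ≈ 23.494 − 7.935 ≈ 15.559 μg/mL.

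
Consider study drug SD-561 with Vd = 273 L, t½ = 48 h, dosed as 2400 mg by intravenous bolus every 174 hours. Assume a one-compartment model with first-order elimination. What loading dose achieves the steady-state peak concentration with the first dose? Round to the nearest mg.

2612 mg

f = (1/2)^(174/48) ≈ 0.081052; accumulation ratio R = 1/(1−f) ≈ 1.08820.
Loading dose to hit Cmax,ss on first dose: D_load = D_maint·R ≈ 2400 × 1.08820 ≈ 2611.68 mg.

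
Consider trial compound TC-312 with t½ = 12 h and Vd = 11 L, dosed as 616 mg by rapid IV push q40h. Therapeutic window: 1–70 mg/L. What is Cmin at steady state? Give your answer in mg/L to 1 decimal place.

τ/t½ = 40/12 ≈ 3.3333, so fraction remaining f = (1/2)^(40/12) ≈ 0.0992.
Single-dose peak C₀ = D/Vd = 616/11 ≈ 56.000 mg/L.
Steady-state trough Cmin,ss = C₀·f/(1−f) ≈ 56.000 × 0.0992/0.9008 ≈ 6.167 mg/L.
Trough 6.2 mg/L vs MEC 1 mg/L: adequate.

6.2 mg/L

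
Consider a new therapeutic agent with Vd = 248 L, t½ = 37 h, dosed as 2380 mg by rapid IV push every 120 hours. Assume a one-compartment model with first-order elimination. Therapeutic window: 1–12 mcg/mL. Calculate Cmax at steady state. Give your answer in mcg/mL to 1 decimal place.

10.7 mcg/mL

τ/t½ = 120/37 ≈ 3.2432, so fraction remaining f = (1/2)^(120/37) ≈ 0.1056.
At steady state, accumulation factor R = 1/(1 − e^(−kτ)) ≈ 1.1181.
Single-dose peak C₀ = D/Vd = 2380/248 ≈ 9.597 mcg/mL.
Cmax,ss = C₀/(1 − f) ≈ 9.597/0.8944 ≈ 10.730 mcg/mL.
Peak 10.7 mcg/mL vs MTC 12 mcg/mL: below toxic threshold.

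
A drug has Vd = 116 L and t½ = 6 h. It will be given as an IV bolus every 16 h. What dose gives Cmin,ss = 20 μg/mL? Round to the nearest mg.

12411 mg

τ/t½ = 16/6 ≈ 2.6667, so f = (1/2)^(16/6) ≈ 0.157490.
Cmin,ss = (D/Vd)·f/(1−f), so D = Cmin,ss·Vd·(1−f)/f.
D = 20 × 116 × (1−f)/f ≈ 20 × 116 × 5.34961 ≈ 12411.10 mg.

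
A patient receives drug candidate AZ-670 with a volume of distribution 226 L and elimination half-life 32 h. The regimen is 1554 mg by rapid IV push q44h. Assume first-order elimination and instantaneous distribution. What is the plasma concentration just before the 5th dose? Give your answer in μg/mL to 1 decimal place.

f = (1/2)^(τ/t½) = (1/2)^(44/32) ≈ 0.3856.
C₀ = D/Vd = 1554/226 ≈ 6.876 μg/mL.
Before the 5th dose, 4 doses have been given. Superposition: Cmin = C₀·(f + f² + … + f^4).
≈ 6.876 × (0.3856 + 0.1487 + 0.0573 + 0.0221) ≈ 6.876 × 0.6137 ≈ 4.220 μg/mL.

4.2 μg/mL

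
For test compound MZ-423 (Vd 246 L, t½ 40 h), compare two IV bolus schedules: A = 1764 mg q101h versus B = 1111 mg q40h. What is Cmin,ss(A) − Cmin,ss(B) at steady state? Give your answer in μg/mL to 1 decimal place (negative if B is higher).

Regimen A: f = (1/2)^(101/40) ≈ 0.1737; Cmin,ss = (1764/246)·f/(1−f) ≈ 1.507 μg/mL.
Regimen B: f = (1/2)^(40/40) ≈ 0.5000; Cmin,ss = (1111/246)·f/(1−f) ≈ 4.516 μg/mL.
Difference ≈ 1.507 − 4.516 ≈ -3.009 μg/mL.

-3.0 μg/mL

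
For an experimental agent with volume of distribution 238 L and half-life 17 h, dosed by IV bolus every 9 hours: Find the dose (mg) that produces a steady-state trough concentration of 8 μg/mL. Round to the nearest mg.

τ/t½ = 9/17 ≈ 0.52941, so f = (1/2)^(9/17) ≈ 0.692837.
Cmin,ss = (D/Vd)·f/(1−f), so D = Cmin,ss·Vd·(1−f)/f.
D = 8 × 238 × (1−f)/f ≈ 8 × 238 × 0.44334 ≈ 844.12 mg.

844 mg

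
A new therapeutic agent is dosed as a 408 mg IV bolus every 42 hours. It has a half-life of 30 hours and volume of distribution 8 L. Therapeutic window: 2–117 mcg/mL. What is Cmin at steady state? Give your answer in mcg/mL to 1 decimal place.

τ/t½ = 42/30 ≈ 1.4, so fraction remaining f = (1/2)^(42/30) ≈ 0.3789.
Single-dose peak C₀ = D/Vd = 408/8 ≈ 51.000 mcg/mL.
Steady-state trough Cmin,ss = C₀·f/(1−f) ≈ 51.000 × 0.3789/0.6211 ≈ 31.112 mcg/mL.
Trough 31.1 mcg/mL vs MEC 2 mcg/mL: adequate.

31.1 mcg/mL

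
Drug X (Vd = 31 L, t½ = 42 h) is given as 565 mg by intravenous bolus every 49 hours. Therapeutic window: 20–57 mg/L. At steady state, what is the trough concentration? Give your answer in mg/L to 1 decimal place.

Over one 49-h interval, 49/42 ≈ 1.1667 half-lives elapse, leaving f ≈ 0.4454 of each dose.
Accumulation ratio R = 1/(1 − f) ≈ 1/0.5546 ≈ 1.8031.
Single-dose peak C₀ = D/Vd = 565/31 ≈ 18.226 mg/L.
Cmax,ss = C₀/(1 − f) ≈ 18.226/0.5546 ≈ 32.863 mg/L.
Steady-state trough Cmin,ss = Cmax,ss·f ≈ 32.863 × 0.4454 ≈ 14.637 mg/L.
Trough 14.6 mg/L vs MEC 20 mg/L: subtherapeutic.

14.6 mg/L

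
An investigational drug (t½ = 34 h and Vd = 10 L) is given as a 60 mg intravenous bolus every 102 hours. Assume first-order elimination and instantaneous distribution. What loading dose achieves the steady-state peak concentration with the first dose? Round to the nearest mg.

f = (1/2)^(102/34) ≈ 0.125000; accumulation ratio R = 1/(1−f) ≈ 1.14286.
Loading dose to hit Cmax,ss on first dose: D_load = D_maint·R ≈ 60 × 1.14286 ≈ 68.57 mg.

69 mg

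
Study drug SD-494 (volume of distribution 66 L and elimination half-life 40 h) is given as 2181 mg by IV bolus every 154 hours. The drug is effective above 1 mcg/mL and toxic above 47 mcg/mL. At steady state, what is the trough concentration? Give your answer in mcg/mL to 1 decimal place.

τ/t½ = 154/40 ≈ 3.85, so fraction remaining f = (1/2)^(154/40) ≈ 0.0693.
Accumulation ratio R = 1/(1 − f) ≈ 1/0.9307 ≈ 1.0745.
Each bolus raises the concentration by D/Vd = 2181/66 ≈ 33.045 mcg/mL.
Steady-state peak Cmax,ss = C₀·R ≈ 33.045 × 1.0745 ≈ 35.507 mcg/mL.
One interval later, Cmin,ss = Cmax,ss·e^(−kτ) ≈ 35.507 × 0.0693 ≈ 2.461 mcg/mL.
Trough 2.5 mcg/mL vs MEC 1 mcg/mL: adequate.

2.5 mcg/mL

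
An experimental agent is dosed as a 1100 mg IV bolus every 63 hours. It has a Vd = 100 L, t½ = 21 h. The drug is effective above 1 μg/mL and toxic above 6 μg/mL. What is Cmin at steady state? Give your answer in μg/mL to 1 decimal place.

τ = 63 h = 3 half-lives, so f = (1/2)^3 = 0.125.
Accumulation ratio R = 1/(1 − f) = 1/0.875 = 8/7.
Single-dose peak C₀ = D/Vd = 1100/100 = 11 μg/mL.
Steady-state peak Cmax,ss = C₀·R = 11 × 8/7 ≈ 12.571 μg/mL.
Steady-state trough Cmin,ss = Cmax,ss·f ≈ 12.571 × 0.125 ≈ 1.571 μg/mL.
Trough 1.6 μg/mL vs MEC 1 μg/mL: adequate.

1.6 μg/mL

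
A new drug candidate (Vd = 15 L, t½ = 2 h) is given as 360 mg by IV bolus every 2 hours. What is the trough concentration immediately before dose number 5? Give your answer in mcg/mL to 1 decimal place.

22.5 mcg/mL

f = (1/2)^(τ/t½) = (1/2)^(2/2) ≈ 0.5000.
C₀ = D/Vd = 360/15 ≈ 24.000 mcg/mL.
Before the 5th dose, 4 doses have been given. Superposition: Cmin = C₀·(f + f² + … + f^4).
≈ 24.000 × (0.5000 + 0.2500 + 0.1250 + 0.0625) ≈ 24.000 × 0.9375 ≈ 22.500 mcg/mL.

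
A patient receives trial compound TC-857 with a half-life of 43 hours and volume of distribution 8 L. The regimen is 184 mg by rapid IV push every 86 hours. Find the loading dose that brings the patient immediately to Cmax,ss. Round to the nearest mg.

f = (1/2)^(86/43) ≈ 0.250000; accumulation ratio R = 1/(1−f) ≈ 1.33333.
Loading dose to hit Cmax,ss on first dose: D_load = D_maint·R ≈ 184 × 1.33333 ≈ 245.33 mg.

245 mg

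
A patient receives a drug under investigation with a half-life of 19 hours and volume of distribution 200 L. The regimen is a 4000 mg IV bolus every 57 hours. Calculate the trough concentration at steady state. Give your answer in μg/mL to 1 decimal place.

2.9 μg/mL

τ = 57 h = 3 half-lives, so f = (1/2)^3 = 0.125.
Accumulation ratio R = 1/(1 − f) = 1/0.875 = 8/7.
Single-dose peak C₀ = D/Vd = 4000/200 = 20 μg/mL.
Steady-state peak Cmax,ss = C₀·R = 20 × 8/7 ≈ 22.857 μg/mL.
Steady-state trough Cmin,ss = Cmax,ss·f ≈ 22.857 × 0.125 ≈ 2.857 μg/mL.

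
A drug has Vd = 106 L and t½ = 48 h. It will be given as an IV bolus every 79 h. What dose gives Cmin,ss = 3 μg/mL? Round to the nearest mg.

677 mg

τ/t½ = 79/48 ≈ 1.6458, so f = (1/2)^(79/48) ≈ 0.319562.
Cmin,ss = (D/Vd)·f/(1−f), so D = Cmin,ss·Vd·(1−f)/f.
D = 3 × 106 × (1−f)/f ≈ 3 × 106 × 2.12928 ≈ 677.11 mg.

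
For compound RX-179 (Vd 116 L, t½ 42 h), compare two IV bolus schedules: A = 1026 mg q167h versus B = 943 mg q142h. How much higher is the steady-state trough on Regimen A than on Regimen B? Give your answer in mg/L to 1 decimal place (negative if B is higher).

-0.3 mg/L

Regimen A: f = (1/2)^(167/42) ≈ 0.0635; Cmin,ss = (1026/116)·f/(1−f) ≈ 0.600 mg/L.
Regimen B: f = (1/2)^(142/42) ≈ 0.0960; Cmin,ss = (943/116)·f/(1−f) ≈ 0.863 mg/L.
Difference ≈ 0.600 − 0.863 ≈ -0.263 mg/L.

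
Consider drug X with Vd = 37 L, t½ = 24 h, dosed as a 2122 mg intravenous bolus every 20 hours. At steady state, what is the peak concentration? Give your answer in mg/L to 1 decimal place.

k = ln2/t½ = ln2/24 ≈ 0.028881 h⁻¹; fraction remaining f = e^(−kτ) = e^(−0.028881×20) ≈ 0.5612.
At steady state, accumulation factor R = 1/(1 − e^(−kτ)) ≈ 2.2789.
Single-dose peak C₀ = D/Vd = 2122/37 ≈ 57.351 mg/L.
Steady-state peak Cmax,ss = C₀·R ≈ 57.351 × 2.2789 ≈ 130.697 mg/L.

130.7 mg/L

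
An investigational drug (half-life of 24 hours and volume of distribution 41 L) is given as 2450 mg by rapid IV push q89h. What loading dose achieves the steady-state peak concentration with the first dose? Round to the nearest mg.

f = (1/2)^(89/24) ≈ 0.076503; accumulation ratio R = 1/(1−f) ≈ 1.08284.
Loading dose to hit Cmax,ss on first dose: D_load = D_maint·R ≈ 2450 × 1.08284 ≈ 2652.96 mg.

2653 mg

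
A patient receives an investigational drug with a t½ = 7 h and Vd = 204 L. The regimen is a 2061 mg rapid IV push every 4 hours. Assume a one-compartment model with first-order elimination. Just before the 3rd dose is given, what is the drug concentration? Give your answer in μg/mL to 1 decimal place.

f = (1/2)^(τ/t½) = (1/2)^(4/7) ≈ 0.6730.
C₀ = D/Vd = 2061/204 ≈ 10.103 μg/mL.
Before the 3rd dose, 2 doses have been given. Superposition: Cmin = C₀·(f + f²).
≈ 10.103 × (0.6730 + 0.4529) ≈ 10.103 × 1.1259 ≈ 11.375 μg/mL.

11.4 μg/mL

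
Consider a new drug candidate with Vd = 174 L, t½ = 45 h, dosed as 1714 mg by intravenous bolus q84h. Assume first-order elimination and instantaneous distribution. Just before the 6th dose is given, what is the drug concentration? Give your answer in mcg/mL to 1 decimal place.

3.7 mcg/mL

f = (1/2)^(τ/t½) = (1/2)^(84/45) ≈ 0.2742.
C₀ = D/Vd = 1714/174 ≈ 9.851 mcg/mL.
Before the 6th dose, 5 doses have been given. Superposition: Cmin = C₀·(f + f² + … + f^5).
≈ 9.851 × (0.2742 + 0.0752 + 0.0206 + 0.0057 + 0.0016) ≈ 9.851 × 0.3773 ≈ 3.717 mcg/mL.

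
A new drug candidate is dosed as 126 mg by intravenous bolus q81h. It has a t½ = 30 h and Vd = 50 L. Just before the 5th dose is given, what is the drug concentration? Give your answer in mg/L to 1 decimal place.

f = (1/2)^(τ/t½) = (1/2)^(81/30) ≈ 0.1539.
C₀ = D/Vd = 126/50 ≈ 2.520 mg/L.
Before the 5th dose, 4 doses have been given. Superposition: Cmin = C₀·(f + f² + … + f^4).
≈ 2.520 × (0.1539 + 0.0237 + 0.0036 + 0.0006) ≈ 2.520 × 0.1818 ≈ 0.458 mg/L.

0.5 mg/L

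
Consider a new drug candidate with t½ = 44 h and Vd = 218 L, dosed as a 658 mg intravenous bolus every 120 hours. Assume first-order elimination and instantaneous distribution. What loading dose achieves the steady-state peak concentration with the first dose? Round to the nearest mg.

775 mg

f = (1/2)^(120/44) ≈ 0.151011; accumulation ratio R = 1/(1−f) ≈ 1.17787.
Loading dose to hit Cmax,ss on first dose: D_load = D_maint·R ≈ 658 × 1.17787 ≈ 775.04 mg.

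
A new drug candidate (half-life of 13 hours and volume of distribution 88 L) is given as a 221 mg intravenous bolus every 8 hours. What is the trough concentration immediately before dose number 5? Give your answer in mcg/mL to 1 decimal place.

3.9 mcg/mL

f = (1/2)^(τ/t½) = (1/2)^(8/13) ≈ 0.6528.
C₀ = D/Vd = 221/88 ≈ 2.511 mcg/mL.
Before the 5th dose, 4 doses have been given. Superposition: Cmin = C₀·(f + f² + … + f^4).
≈ 2.511 × (0.6528 + 0.4261 + 0.2782 + 0.1816) ≈ 2.511 × 1.5387 ≈ 3.864 mcg/mL.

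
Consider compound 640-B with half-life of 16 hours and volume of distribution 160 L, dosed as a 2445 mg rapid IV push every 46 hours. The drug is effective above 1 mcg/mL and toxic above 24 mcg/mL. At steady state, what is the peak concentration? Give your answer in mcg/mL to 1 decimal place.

17.7 mcg/mL

k = ln2/t½ = ln2/16 ≈ 0.043322 h⁻¹; fraction remaining f = e^(−kτ) = e^(−0.043322×46) ≈ 0.1363.
Accumulation ratio R = 1/(1 − f) ≈ 1/0.8637 ≈ 1.1578.
Single-dose peak C₀ = D/Vd = 2445/160 ≈ 15.281 mcg/mL.
Cmax,ss = C₀/(1 − f) ≈ 15.281/0.8637 ≈ 17.692 mcg/mL.
Peak 17.7 mcg/mL vs MTC 24 mcg/mL: below toxic threshold.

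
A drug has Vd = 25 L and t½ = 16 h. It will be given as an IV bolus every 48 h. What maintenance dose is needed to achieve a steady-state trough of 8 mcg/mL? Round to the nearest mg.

1400 mg

τ/t½ = 48/16 ≈ 3, so f = (1/2)^(48/16) ≈ 0.125000.
Cmin,ss = (D/Vd)·f/(1−f), so D = Cmin,ss·Vd·(1−f)/f.
D = 8 × 25 × (1−f)/f ≈ 8 × 25 × 7.00000 ≈ 1400.00 mg.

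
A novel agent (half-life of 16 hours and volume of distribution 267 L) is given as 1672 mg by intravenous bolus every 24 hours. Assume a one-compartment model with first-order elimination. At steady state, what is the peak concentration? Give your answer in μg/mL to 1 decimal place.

9.7 μg/mL

Over one 24-h interval, 24/16 ≈ 1.5 half-lives elapse, leaving f ≈ 0.3536 of each dose.
At steady state, accumulation factor R = 1/(1 − e^(−kτ)) ≈ 1.5470.
Each bolus raises the concentration by D/Vd = 1672/267 ≈ 6.262 μg/mL.
Cmax,ss = C₀/(1 − f) ≈ 6.262/0.6464 ≈ 9.688 μg/mL.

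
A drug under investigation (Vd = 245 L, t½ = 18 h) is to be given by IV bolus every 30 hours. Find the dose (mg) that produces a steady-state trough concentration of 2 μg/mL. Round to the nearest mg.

1066 mg

τ/t½ = 30/18 ≈ 1.6667, so f = (1/2)^(30/18) ≈ 0.314980.
Cmin,ss = (D/Vd)·f/(1−f), so D = Cmin,ss·Vd·(1−f)/f.
D = 2 × 245 × (1−f)/f ≈ 2 × 245 × 2.17480 ≈ 1065.65 mg.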